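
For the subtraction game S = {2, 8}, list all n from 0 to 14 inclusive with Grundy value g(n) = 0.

0, 1, 4, 5, 10, 11, 14

Build the Grundy sequence with g(k) = mex{g(k−s) : s ∈ {2, 8}, s ≤ k}:
g(0) = mex{} = 0
g(1) = mex{} = 0
g(2) = mex{0} = 1
g(3) = mex{0} = 1
g(4) = mex{1} = 0
g(5) = mex{1} = 0
g(6) = mex{0} = 1
g(7) = mex{0} = 1
g(8) = mex{0,1} = 2
g(9) = mex{0,1} = 2
g(10) = mex{1,2} = 0
g(11) = mex{1,2} = 0
g(12) = mex{0} = 1
g(13) = mex{0} = 1
g(14) = mex{1} = 0
The P-positions (g = 0) in 0..14 are 0, 1, 4, 5, 10, 11, 14.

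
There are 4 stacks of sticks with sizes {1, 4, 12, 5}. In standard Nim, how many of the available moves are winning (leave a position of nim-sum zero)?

1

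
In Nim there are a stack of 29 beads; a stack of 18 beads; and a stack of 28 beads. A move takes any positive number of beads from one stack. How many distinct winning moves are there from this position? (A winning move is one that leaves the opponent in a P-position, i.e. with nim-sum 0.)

3

Bitwise XOR of the heap sizes:
  11101  (29)
  10010  (18)
  11100  (28)
  -----
  10011  (19)
The overall nim-sum is X = 19. A stack of size p has a winning move iff p XOR X < p (reduce it to p XOR X).
  29: 29 XOR 19 = 14 < 29 — winning move (to 14).
  18: 18 XOR 19 = 1 < 18 — winning move (to 1).
  28: 28 XOR 19 = 15 < 28 — winning move (to 15).
That gives 3 winning moves.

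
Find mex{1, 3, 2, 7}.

0 is not in the set, so the mex is 0.

0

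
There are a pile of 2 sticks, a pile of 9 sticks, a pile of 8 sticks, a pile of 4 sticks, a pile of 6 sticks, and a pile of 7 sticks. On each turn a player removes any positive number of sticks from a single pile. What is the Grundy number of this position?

6

Compute the nim-sum pairwise:
2 ^ 9 = 11
11 ^ 8 = 3
3 ^ 4 = 7
7 ^ 6 = 1
1 ^ 7 = 6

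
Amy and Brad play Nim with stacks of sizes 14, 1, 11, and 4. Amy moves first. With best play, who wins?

Nim-sum: 14 ⊕ 1 ⊕ 11 ⊕ 4 = 0.
The nim-sum is 0, so this is a P-position: the player to move is in a losing position under optimal play; Amy is about to move from it and so loses — Brad wins.

Brad wins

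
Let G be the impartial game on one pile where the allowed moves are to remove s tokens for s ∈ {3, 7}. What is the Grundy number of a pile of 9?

Build the Grundy sequence with g(k) = mex{g(k−s) : s ∈ {3, 7}, s ≤ k}:
k:     0  1  2  3  4  5  6  7  8  9
g(k):  0  0  0  1  1  1  0  2  2  1
So g(9) = 1.

1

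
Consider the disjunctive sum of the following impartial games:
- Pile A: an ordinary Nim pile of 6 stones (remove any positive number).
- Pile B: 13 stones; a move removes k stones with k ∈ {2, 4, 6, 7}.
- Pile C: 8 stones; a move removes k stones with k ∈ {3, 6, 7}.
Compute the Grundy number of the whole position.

6

Pile A is a plain Nim pile of size 6, so its Grundy value is 6.
Build the Grundy sequence for pile B with g(k) = mex{g(k−s) : s ∈ {2, 4, 6, 7}, s ≤ k}:
k:     0  1  2  3  4  5  6  7  8  9 10 11 12 13
g(k):  0  0  1  1  2  2  3  3  4  0  0  1  1  2
So g(13) = 2.
Build the Grundy sequence for pile C with g(k) = mex{g(k−s) : s ∈ {3, 6, 7}, s ≤ k}:
k:     0  1  2  3  4  5  6  7  8
g(k):  0  0  0  1  1  1  2  2  2
So g(8) = 2.
By the Sprague-Grundy theorem, the Grundy value of a sum of independent games is the XOR of the component values.
Combined value = 6 XOR 2 XOR 2 = 6.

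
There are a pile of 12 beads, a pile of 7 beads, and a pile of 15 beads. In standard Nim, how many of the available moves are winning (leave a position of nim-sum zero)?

Nim-sum: 12 ^ 7 ^ 15 = 4.
The overall nim-sum is X = 4. A pile of size p has a winning move iff p XOR X < p (reduce it to p XOR X).
  12: 12 XOR 4 = 8 < 12 — winning move (to 8).
  7: 7 XOR 4 = 3 < 7 — winning move (to 3).
  15: 15 XOR 4 = 11 < 15 — winning move (to 11).
That gives 3 winning moves.

3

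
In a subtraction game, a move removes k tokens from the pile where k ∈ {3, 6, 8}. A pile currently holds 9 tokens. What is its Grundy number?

Compute g(0), g(1), … for moves {3, 6, 8}:
k:     0  1  2  3  4  5  6  7  8  9
g(k):  0  0  0  1  1  1  2  2  2  3
So g(9) = 3.

3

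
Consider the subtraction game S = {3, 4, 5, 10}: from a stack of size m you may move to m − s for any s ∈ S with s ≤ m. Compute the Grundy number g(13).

Compute g(0), g(1), … for moves {3, 4, 5, 10}:
g(0) = mex{} = 0
g(1) = mex{} = 0
g(2) = mex{} = 0
g(3) = mex{0} = 1
g(4) = mex{0} = 1
g(5) = mex{0} = 1
g(6) = mex{0,1} = 2
g(7) = mex{0,1} = 2
g(8) = mex{1} = 0
g(9) = mex{1,2} = 0
g(10) = mex{0,1,2} = 3
g(11) = mex{0,2} = 1
g(12) = mex{0,2} = 1
g(13) = mex{0,1,3} = 2
So g(13) = 2.

2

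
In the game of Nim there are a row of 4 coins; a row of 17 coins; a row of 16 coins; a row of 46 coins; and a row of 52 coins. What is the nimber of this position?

31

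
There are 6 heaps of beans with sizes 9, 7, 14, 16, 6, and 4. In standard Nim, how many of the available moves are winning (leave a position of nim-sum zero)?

1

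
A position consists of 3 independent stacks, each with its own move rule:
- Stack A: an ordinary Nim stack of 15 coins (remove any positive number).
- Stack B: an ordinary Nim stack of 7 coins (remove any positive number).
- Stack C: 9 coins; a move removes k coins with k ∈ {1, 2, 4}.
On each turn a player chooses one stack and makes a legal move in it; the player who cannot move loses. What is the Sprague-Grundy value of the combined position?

8

Stack A is a plain Nim stack of size 15, so its Grundy value is 15.
Stack B is a plain Nim stack of size 7, so its Grundy value is 7.
Build the Grundy sequence for stack C with g(k) = mex{g(k−s) : s ∈ {1, 2, 4}, s ≤ k}:
g(0) = mex{} = 0
g(1) = mex{0} = 1
g(2) = mex{0,1} = 2
g(3) = mex{1,2} = 0
g(4) = mex{0,2} = 1
g(5) = mex{0,1} = 2
g(6) = mex{1,2} = 0
g(7) = mex{0,2} = 1
g(8) = mex{0,1} = 2
g(9) = mex{1,2} = 0
So g(9) = 0.
By the Sprague-Grundy theorem, the Grundy value of a sum of independent games is the XOR of the component values.
Combined value = 15 ⊕ 7 ⊕ 0 = 8.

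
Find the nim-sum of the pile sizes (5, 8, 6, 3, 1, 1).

8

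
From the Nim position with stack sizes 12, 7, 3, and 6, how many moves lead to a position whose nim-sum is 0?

1

Nim-sum: 12 XOR 7 XOR 3 XOR 6 = 14.
The overall nim-sum is X = 14. A stack of size p has a winning move iff p XOR X < p (reduce it to p XOR X).
  12: 12 XOR 14 = 2 < 12 — winning move (to 2).
  7: 7 XOR 14 = 9 ≥ 7 — no move.
  3: 3 XOR 14 = 13 ≥ 3 — no move.
  6: 6 XOR 14 = 8 ≥ 6 — no move.
That gives 1 winning move.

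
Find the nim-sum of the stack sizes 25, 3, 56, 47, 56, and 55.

Compute the nim-sum pairwise:
25 ⊕ 3 = 26
26 ⊕ 56 = 34
34 ⊕ 47 = 13
13 ⊕ 56 = 53
53 ⊕ 55 = 2

2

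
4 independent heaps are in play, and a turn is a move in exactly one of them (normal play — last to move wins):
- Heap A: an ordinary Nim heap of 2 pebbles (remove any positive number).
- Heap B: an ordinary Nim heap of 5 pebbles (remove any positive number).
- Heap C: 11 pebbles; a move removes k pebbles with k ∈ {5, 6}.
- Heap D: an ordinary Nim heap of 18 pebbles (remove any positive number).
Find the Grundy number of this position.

Heap A is a plain Nim heap of size 2, so its Grundy value is 2.
Heap B is a plain Nim heap of size 5, so its Grundy value is 5.
Grundy values for heap C (subtraction set {5, 6}):
g(0) = mex{} = 0
g(1) = mex{} = 0
g(2) = mex{} = 0
g(3) = mex{} = 0
g(4) = mex{} = 0
g(5) = mex{0} = 1
g(6) = mex{0} = 1
g(7) = mex{0} = 1
g(8) = mex{0} = 1
g(9) = mex{0} = 1
g(10) = mex{0,1} = 2
g(11) = mex{1} = 0
So g(11) = 0.
Heap D is a plain Nim heap of size 18, so its Grundy value is 18.
The value of a disjunctive sum is the nim-sum of the parts.
Combined value = 2 ⊕ 5 ⊕ 0 ⊕ 18 = 21.

21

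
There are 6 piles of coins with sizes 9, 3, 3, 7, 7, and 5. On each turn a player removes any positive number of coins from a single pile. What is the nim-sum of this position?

12

Compute the nim-sum pairwise:
9 ^ 3 = 10
10 ^ 3 = 9
9 ^ 7 = 14
14 ^ 7 = 9
9 ^ 5 = 12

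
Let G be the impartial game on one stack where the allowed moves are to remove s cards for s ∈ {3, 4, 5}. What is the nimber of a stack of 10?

Compute g(0), g(1), … for moves {3, 4, 5}:
g(0) = mex{} = 0
g(1) = mex{} = 0
g(2) = mex{} = 0
g(3) = mex{0} = 1
g(4) = mex{0} = 1
g(5) = mex{0} = 1
g(6) = mex{0,1} = 2
g(7) = mex{0,1} = 2
g(8) = mex{1} = 0
g(9) = mex{1,2} = 0
g(10) = mex{1,2} = 0
So g(10) = 0.

0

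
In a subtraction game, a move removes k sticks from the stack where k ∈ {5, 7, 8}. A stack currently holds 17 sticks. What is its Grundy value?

Compute g(0), g(1), … for moves {5, 7, 8}:
k:     0  1  2  3  4  5  6  7  8  9 10 11 12 13 14 15 16 17
g(k):  0  0  0  0  0  1  1  1  1  1  2  2  2  0  0  0  0  0
So g(17) = 0.

0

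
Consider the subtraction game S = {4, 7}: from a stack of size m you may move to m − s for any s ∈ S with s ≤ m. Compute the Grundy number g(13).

0

Build the Grundy sequence with g(k) = mex{g(k−s) : s ∈ {4, 7}, s ≤ k}:
g(0) = mex{} = 0
g(1) = mex{} = 0
g(2) = mex{} = 0
g(3) = mex{} = 0
g(4) = mex{0} = 1
g(5) = mex{0} = 1
g(6) = mex{0} = 1
g(7) = mex{0} = 1
g(8) = mex{0,1} = 2
g(9) = mex{0,1} = 2
g(10) = mex{0,1} = 2
g(11) = mex{1} = 0
g(12) = mex{1,2} = 0
g(13) = mex{1,2} = 0
So g(13) = 0.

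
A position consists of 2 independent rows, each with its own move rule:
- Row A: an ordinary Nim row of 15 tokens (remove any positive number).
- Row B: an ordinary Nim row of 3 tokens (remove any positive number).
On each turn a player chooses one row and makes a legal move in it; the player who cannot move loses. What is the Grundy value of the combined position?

12

Row A is a plain Nim row of size 15, so its Grundy value is 15.
Row B is a plain Nim row of size 3, so its Grundy value is 3.
The value of a disjunctive sum is the nim-sum of the parts.
Combined value = 15 ⊕ 3 = 12.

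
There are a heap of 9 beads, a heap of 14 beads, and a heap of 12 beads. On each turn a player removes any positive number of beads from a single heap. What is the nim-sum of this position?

11

Nim-sum: 9 XOR 14 XOR 12 = 11.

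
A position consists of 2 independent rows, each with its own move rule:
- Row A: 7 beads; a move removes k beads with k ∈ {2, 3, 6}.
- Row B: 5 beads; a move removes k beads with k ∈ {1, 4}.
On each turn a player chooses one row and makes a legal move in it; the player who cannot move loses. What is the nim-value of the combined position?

1

Grundy values for row A (subtraction set {2, 3, 6}):
g(0) = mex{} = 0
g(1) = mex{} = 0
g(2) = mex{0} = 1
g(3) = mex{0} = 1
g(4) = mex{0,1} = 2
g(5) = mex{1} = 0
g(6) = mex{0,1,2} = 3
g(7) = mex{0,2} = 1
So g(7) = 1.
For row B, compute g(0), g(1), … with moves {1, 4}:
k:     0  1  2  3  4  5
g(k):  0  1  0  1  2  0
So g(5) = 0.
The value of a disjunctive sum is the nim-sum of the parts.
Combined value = 1 ⊕ 0 = 1.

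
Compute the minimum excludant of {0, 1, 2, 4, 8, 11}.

3

The values 0, 1, 2 are all present; 3 is the first non-negative integer missing from the set.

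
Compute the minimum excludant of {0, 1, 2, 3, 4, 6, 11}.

5

The values 0, 1, 2, 3, 4 are all present; 5 is the first non-negative integer missing from the set.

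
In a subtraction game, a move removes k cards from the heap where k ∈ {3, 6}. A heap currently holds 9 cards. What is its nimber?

0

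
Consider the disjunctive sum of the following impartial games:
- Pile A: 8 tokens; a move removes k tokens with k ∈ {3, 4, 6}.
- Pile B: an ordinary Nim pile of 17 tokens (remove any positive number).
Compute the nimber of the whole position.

19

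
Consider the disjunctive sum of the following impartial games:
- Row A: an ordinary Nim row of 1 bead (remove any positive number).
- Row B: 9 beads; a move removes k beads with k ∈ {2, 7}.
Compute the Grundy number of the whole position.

Row A is a plain Nim row of size 1, so its Grundy value is 1.
Grundy values for row B (subtraction set {2, 7}):
k:     0  1  2  3  4  5  6  7  8  9
g(k):  0  0  1  1  0  0  1  1  2  0
So g(9) = 0.
The value of a disjunctive sum is the nim-sum of the parts.
Combined value = 1 ⊕ 0 = 1.

1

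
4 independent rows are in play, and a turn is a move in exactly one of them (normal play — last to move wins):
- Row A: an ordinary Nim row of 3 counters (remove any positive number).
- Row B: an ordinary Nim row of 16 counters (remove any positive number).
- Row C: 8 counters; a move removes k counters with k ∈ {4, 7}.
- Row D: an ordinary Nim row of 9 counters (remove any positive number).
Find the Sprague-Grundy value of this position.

Row A is a plain Nim row of size 3, so its Grundy value is 3.
Row B is a plain Nim row of size 16, so its Grundy value is 16.
Build the Grundy sequence for row C with g(k) = mex{g(k−s) : s ∈ {4, 7}, s ≤ k}:
k:     0  1  2  3  4  5  6  7  8
g(k):  0  0  0  0  1  1  1  1  2
So g(8) = 2.
Row D is a plain Nim row of size 9, so its Grundy value is 9.
The value of a disjunctive sum is the nim-sum of the parts.
Combined value = 3 XOR 16 XOR 2 XOR 9 = 24.

24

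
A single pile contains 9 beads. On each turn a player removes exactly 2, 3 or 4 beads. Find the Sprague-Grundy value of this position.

1

Grundy values for subtraction set {2, 3, 4}:
g(0) = mex{} = 0
g(1) = mex{} = 0
g(2) = mex{0} = 1
g(3) = mex{0} = 1
g(4) = mex{0,1} = 2
g(5) = mex{0,1} = 2
g(6) = mex{1,2} = 0
g(7) = mex{1,2} = 0
g(8) = mex{0,2} = 1
g(9) = mex{0,2} = 1
So g(9) = 1.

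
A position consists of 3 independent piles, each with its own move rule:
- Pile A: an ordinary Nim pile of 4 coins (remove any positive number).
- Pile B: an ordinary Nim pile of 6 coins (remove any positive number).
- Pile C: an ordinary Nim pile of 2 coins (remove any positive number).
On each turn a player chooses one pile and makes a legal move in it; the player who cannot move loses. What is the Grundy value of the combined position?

0

Pile A is a plain Nim pile of size 4, so its Grundy value is 4.
Pile B is a plain Nim pile of size 6, so its Grundy value is 6.
Pile C is a plain Nim pile of size 2, so its Grundy value is 2.
The value of a disjunctive sum is the nim-sum of the parts.
Combined value = 4 XOR 6 XOR 2 = 0.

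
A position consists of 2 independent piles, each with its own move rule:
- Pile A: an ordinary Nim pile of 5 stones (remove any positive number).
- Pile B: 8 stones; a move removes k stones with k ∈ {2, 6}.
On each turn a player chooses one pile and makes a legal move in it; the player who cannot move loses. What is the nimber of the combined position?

Pile A is a plain Nim pile of size 5, so its Grundy value is 5.
Grundy values for pile B (subtraction set {2, 6}):
g(0) = mex{} = 0
g(1) = mex{} = 0
g(2) = mex{0} = 1
g(3) = mex{0} = 1
g(4) = mex{1} = 0
g(5) = mex{1} = 0
g(6) = mex{0} = 1
g(7) = mex{0} = 1
g(8) = mex{1} = 0
So g(8) = 0.
By the Sprague-Grundy theorem, the Grundy value of a sum of independent games is the XOR of the component values.
Combined value = 5 XOR 0 = 5.

5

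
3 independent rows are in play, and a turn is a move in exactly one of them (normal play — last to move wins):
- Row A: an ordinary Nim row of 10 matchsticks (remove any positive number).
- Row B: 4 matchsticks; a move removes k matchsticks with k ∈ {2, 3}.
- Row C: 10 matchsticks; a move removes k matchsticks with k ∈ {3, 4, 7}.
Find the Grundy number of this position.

8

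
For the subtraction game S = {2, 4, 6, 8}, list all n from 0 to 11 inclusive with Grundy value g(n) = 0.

Compute g(0), g(1), … for moves {2, 4, 6, 8}:
g(0) = mex{} = 0
g(1) = mex{} = 0
g(2) = mex{0} = 1
g(3) = mex{0} = 1
g(4) = mex{0,1} = 2
g(5) = mex{0,1} = 2
g(6) = mex{0,1,2} = 3
g(7) = mex{0,1,2} = 3
g(8) = mex{0,1,2,3} = 4
g(9) = mex{0,1,2,3} = 4
g(10) = mex{1,2,3,4} = 0
g(11) = mex{1,2,3,4} = 0
The P-positions (g = 0) in 0..11 are 0, 1, 10, 11.

0, 1, 10, 11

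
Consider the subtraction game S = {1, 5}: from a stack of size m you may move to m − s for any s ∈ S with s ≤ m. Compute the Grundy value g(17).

Compute g(0), g(1), … for moves {1, 5}:
k:     0  1  2  3  4  5  6  7  8  9 10 11 12 13 14 15 16 17
g(k):  0  1  0  1  0  1  0  1  0  1  0  1  0  1  0  1  0  1
So g(17) = 1.

1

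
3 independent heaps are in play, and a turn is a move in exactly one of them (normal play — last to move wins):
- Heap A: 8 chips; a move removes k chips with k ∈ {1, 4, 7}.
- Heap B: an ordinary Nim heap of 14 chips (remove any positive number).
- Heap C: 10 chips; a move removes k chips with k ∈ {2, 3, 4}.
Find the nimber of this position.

Grundy values for heap A (subtraction set {1, 4, 7}):
g(0) = mex{} = 0
g(1) = mex{0} = 1
g(2) = mex{1} = 0
g(3) = mex{0} = 1
g(4) = mex{0,1} = 2
g(5) = mex{1,2} = 0
g(6) = mex{0} = 1
g(7) = mex{0,1} = 2
g(8) = mex{1,2} = 0
So g(8) = 0.
Heap B is a plain Nim heap of size 14, so its Grundy value is 14.
Build the Grundy sequence for heap C with g(k) = mex{g(k−s) : s ∈ {2, 3, 4}, s ≤ k}:
k:     0  1  2  3  4  5  6  7  8  9 10
g(k):  0  0  1  1  2  2  0  0  1  1  2
So g(10) = 2.
The value of a disjunctive sum is the nim-sum of the parts.
Combined value = 0 XOR 14 XOR 2 = 12.

12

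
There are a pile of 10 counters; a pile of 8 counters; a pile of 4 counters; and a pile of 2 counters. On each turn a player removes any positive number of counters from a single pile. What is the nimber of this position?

Compute the nim-sum pairwise:
10 ^ 8 = 2
2 ^ 4 = 6
6 ^ 2 = 4

4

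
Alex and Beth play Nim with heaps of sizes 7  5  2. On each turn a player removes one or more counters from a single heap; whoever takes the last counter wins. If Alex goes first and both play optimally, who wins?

Beth wins

Nim-sum: 7 ^ 5 ^ 2 = 0.
The nim-sum is 0, so this is a P-position: the player to move is in a losing position under optimal play; Alex is about to move from it and so loses — Beth wins.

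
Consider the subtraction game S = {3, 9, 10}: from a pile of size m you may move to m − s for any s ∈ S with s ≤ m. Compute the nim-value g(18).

Build the Grundy sequence with g(k) = mex{g(k−s) : s ∈ {3, 9, 10}, s ≤ k}:
k:     0  1  2  3  4  5  6  7  8  9 10 11 12 13 14 15 16 17 18
g(k):  0  0  0  1  1  1  0  0  0  1  1  1  2  0  0  3  1  1  2
So g(18) = 2.

2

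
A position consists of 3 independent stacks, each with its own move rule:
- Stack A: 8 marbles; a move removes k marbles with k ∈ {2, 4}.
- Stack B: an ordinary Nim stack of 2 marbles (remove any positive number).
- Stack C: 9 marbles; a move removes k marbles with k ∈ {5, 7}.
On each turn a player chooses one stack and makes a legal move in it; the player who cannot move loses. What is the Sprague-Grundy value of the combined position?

2

Grundy values for stack A (subtraction set {2, 4}):
k:     0  1  2  3  4  5  6  7  8
g(k):  0  0  1  1  2  2  0  0  1
So g(8) = 1.
Stack B is a plain Nim stack of size 2, so its Grundy value is 2.
Build the Grundy sequence for stack C with g(k) = mex{g(k−s) : s ∈ {5, 7}, s ≤ k}:
g(0) = mex{} = 0
g(1) = mex{} = 0
g(2) = mex{} = 0
g(3) = mex{} = 0
g(4) = mex{} = 0
g(5) = mex{0} = 1
g(6) = mex{0} = 1
g(7) = mex{0} = 1
g(8) = mex{0} = 1
g(9) = mex{0} = 1
So g(9) = 1.
By the Sprague-Grundy theorem, the Grundy value of a sum of independent games is the XOR of the component values.
Combined value = 1 XOR 2 XOR 1 = 2.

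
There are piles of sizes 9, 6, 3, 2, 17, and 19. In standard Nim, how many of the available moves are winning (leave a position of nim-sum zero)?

Bitwise XOR of the heap sizes:
  01001  (9)
  00110  (6)
  00011  (3)
  00010  (2)
  10001  (17)
  10011  (19)
  -----
  01100  (12)
The overall nim-sum is X = 12. A pile of size p has a winning move iff p XOR X < p (reduce it to p XOR X).
  9: 9 XOR 12 = 5 < 9 — winning move (to 5).
  6: 6 XOR 12 = 10 ≥ 6 — no move.
  3: 3 XOR 12 = 15 ≥ 3 — no move.
  2: 2 XOR 12 = 14 ≥ 2 — no move.
  17: 17 XOR 12 = 29 ≥ 17 — no move.
  19: 19 XOR 12 = 31 ≥ 19 — no move.
That gives 1 winning move.

1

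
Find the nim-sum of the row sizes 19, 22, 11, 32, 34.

Write each in binary and XOR column by column:
  010011  (19)
  010110  (22)
  001011  (11)
  100000  (32)
  100010  (34)
  ------
  001100  (12)

12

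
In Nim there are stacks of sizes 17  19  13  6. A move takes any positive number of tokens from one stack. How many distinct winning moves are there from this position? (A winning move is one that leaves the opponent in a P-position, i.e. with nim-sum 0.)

1

Write each in binary and XOR column by column:
  10001  (17)
  10011  (19)
  01101  (13)
  00110  (6)
  -----
  01001  (9)
The overall nim-sum is X = 9. A stack of size p has a winning move iff p XOR X < p (reduce it to p XOR X).
  17: 17 XOR 9 = 24 ≥ 17 — no move.
  19: 19 XOR 9 = 26 ≥ 19 — no move.
  13: 13 XOR 9 = 4 < 13 — winning move (to 4).
  6: 6 XOR 9 = 15 ≥ 6 — no move.
That gives 1 winning move.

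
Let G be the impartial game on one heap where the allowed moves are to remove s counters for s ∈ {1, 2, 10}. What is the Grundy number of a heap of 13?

1

Build the Grundy sequence with g(k) = mex{g(k−s) : s ∈ {1, 2, 10}, s ≤ k}:
k:     0  1  2  3  4  5  6  7  8  9 10 11 12 13
g(k):  0  1  2  0  1  2  0  1  2  0  1  2  0  1
So g(13) = 1.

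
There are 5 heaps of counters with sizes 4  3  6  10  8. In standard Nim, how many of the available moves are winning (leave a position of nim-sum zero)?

3

Nim-sum: 4 XOR 3 XOR 6 XOR 10 XOR 8 = 3.
The overall nim-sum is X = 3. A heap of size p has a winning move iff p XOR X < p (reduce it to p XOR X).
  4: 4 XOR 3 = 7 ≥ 4 — no move.
  3: 3 XOR 3 = 0 < 3 — winning move (to 0).
  6: 6 XOR 3 = 5 < 6 — winning move (to 5).
  10: 10 XOR 3 = 9 < 10 — winning move (to 9).
  8: 8 XOR 3 = 11 ≥ 8 — no move.
That gives 3 winning moves.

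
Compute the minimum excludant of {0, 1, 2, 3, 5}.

4

The values 0, 1, 2, 3 are all present; 4 is the first non-negative integer missing from the set.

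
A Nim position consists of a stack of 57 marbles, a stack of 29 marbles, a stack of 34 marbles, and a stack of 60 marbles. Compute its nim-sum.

58

Compute the nim-sum pairwise:
57 ⊕ 29 = 36
36 ⊕ 34 = 6
6 ⊕ 60 = 58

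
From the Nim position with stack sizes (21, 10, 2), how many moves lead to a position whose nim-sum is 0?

Compute the nim-sum pairwise:
21 ^ 10 = 31
31 ^ 2 = 29
The overall nim-sum is X = 29. A stack of size p has a winning move iff p XOR X < p (reduce it to p XOR X).
  21: 21 XOR 29 = 8 < 21 — winning move (to 8).
  10: 10 XOR 29 = 23 ≥ 10 — no move.
  2: 2 XOR 29 = 31 ≥ 2 — no move.
That gives 1 winning move.

1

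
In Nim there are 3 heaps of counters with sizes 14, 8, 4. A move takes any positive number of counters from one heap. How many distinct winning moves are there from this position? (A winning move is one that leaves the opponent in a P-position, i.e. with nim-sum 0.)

1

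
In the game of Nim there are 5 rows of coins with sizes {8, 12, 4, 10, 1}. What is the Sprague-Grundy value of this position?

Compute the nim-sum pairwise:
8 ^ 12 = 4
4 ^ 4 = 0
0 ^ 10 = 10
10 ^ 1 = 11

11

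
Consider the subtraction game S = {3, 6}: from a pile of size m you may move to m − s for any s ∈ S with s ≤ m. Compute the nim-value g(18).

0

Compute g(0), g(1), … for moves {3, 6}:
k:     0  1  2  3  4  5  6  7  8  9 10 11 12 13 14 15 16 17 18
g(k):  0  0  0  1  1  1  2  2  2  0  0  0  1  1  1  2  2  2  0
So g(18) = 0.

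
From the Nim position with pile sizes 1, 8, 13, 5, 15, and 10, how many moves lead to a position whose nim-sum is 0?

3

Bitwise XOR of the heap sizes:
  0001  (1)
  1000  (8)
  1101  (13)
  0101  (5)
  1111  (15)
  1010  (10)
  ----
  0100  (4)
The overall nim-sum is X = 4. A pile of size p has a winning move iff p XOR X < p (reduce it to p XOR X).
  1: 1 XOR 4 = 5 ≥ 1 — no move.
  8: 8 XOR 4 = 12 ≥ 8 — no move.
  13: 13 XOR 4 = 9 < 13 — winning move (to 9).
  5: 5 XOR 4 = 1 < 5 — winning move (to 1).
  15: 15 XOR 4 = 11 < 15 — winning move (to 11).
  10: 10 XOR 4 = 14 ≥ 10 — no move.
That gives 3 winning moves.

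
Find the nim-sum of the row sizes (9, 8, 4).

Compute the nim-sum pairwise:
9 ⊕ 8 = 1
1 ⊕ 4 = 5

5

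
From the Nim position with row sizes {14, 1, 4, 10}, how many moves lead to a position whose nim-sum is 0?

Nim-sum: 14 ⊕ 1 ⊕ 4 ⊕ 10 = 1.
The overall nim-sum is X = 1. A row of size p has a winning move iff p XOR X < p (reduce it to p XOR X).
  14: 14 XOR 1 = 15 ≥ 14 — no move.
  1: 1 XOR 1 = 0 < 1 — winning move (to 0).
  4: 4 XOR 1 = 5 ≥ 4 — no move.
  10: 10 XOR 1 = 11 ≥ 10 — no move.
That gives 1 winning move.

1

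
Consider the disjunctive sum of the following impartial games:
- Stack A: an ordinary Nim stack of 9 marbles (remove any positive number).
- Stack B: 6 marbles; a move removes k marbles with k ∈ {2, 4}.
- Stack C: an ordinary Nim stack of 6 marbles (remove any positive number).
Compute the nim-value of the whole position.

Stack A is a plain Nim stack of size 9, so its Grundy value is 9.
For stack B, compute g(0), g(1), … with moves {2, 4}:
g(0) = mex{} = 0
g(1) = mex{} = 0
g(2) = mex{0} = 1
g(3) = mex{0} = 1
g(4) = mex{0,1} = 2
g(5) = mex{0,1} = 2
g(6) = mex{1,2} = 0
So g(6) = 0.
Stack C is a plain Nim stack of size 6, so its Grundy value is 6.
The value of a disjunctive sum is the nim-sum of the parts.
Combined value = 9 XOR 0 XOR 6 = 15.

15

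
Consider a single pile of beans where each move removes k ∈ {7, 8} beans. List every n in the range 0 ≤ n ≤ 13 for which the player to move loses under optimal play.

0, 1, 2, 3, 4, 5, 6

Build the Grundy sequence with g(k) = mex{g(k−s) : s ∈ {7, 8}, s ≤ k}:
k:     0  1  2  3  4  5  6  7  8  9 10 11 12 13
g(k):  0  0  0  0  0  0  0  1  1  1  1  1  1  1
The P-positions (g = 0) in 0..13 are 0, 1, 2, 3, 4, 5, 6.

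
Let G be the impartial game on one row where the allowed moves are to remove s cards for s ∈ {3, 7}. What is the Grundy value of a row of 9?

Grundy values for subtraction set {3, 7}:
k:     0  1  2  3  4  5  6  7  8  9
g(k):  0  0  0  1  1  1  0  2  2  1
So g(9) = 1.

1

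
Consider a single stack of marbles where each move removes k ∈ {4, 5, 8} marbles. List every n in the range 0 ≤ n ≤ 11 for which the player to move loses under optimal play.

0, 1, 2, 3

Compute g(0), g(1), … for moves {4, 5, 8}:
k:     0  1  2  3  4  5  6  7  8  9 10 11
g(k):  0  0  0  0  1  1  1  1  2  2  2  2
The P-positions (g = 0) in 0..11 are 0, 1, 2, 3.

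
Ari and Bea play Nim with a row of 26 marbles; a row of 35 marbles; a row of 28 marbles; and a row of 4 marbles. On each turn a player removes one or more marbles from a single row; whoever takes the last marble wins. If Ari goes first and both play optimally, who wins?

In binary:
  011010  (26)
  100011  (35)
  011100  (28)
  000100  (4)
  ------
  100001  (33)
The nim-sum is 33 ≠ 0, so this is an N-position: the player to move can win; Ari has a winning move.

Ari wins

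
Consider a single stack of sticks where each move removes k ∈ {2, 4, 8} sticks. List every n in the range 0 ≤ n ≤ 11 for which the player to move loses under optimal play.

0, 1, 6, 7

Compute g(0), g(1), … for moves {2, 4, 8}:
k:     0  1  2  3  4  5  6  7  8  9 10 11
g(k):  0  0  1  1  2  2  0  0  1  1  2  2
The P-positions (g = 0) in 0..11 are 0, 1, 6, 7.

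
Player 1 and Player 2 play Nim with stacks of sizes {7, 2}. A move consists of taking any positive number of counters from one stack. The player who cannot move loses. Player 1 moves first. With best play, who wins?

Nim-sum: 7 ⊕ 2 = 5.
The nim-sum is 5 ≠ 0, so this is an N-position: the player to move can win; Player 1 has a winning move.

Player 1 wins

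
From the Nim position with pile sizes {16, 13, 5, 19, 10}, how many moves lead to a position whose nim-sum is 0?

Write each in binary and XOR column by column:
  10000  (16)
  01101  (13)
  00101  (5)
  10011  (19)
  01010  (10)
  -----
  00001  (1)
The overall nim-sum is X = 1. A pile of size p has a winning move iff p XOR X < p (reduce it to p XOR X).
  16: 16 XOR 1 = 17 ≥ 16 — no move.
  13: 13 XOR 1 = 12 < 13 — winning move (to 12).
  5: 5 XOR 1 = 4 < 5 — winning move (to 4).
  19: 19 XOR 1 = 18 < 19 — winning move (to 18).
  10: 10 XOR 1 = 11 ≥ 10 — no move.
That gives 3 winning moves.

3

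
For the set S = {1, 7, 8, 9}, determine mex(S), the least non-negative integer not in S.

0

0 is not in the set, so the mex is 0.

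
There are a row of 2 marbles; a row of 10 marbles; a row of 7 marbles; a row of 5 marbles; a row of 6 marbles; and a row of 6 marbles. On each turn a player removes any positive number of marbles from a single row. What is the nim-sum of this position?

In binary:
  0010  (2)
  1010  (10)
  0111  (7)
  0101  (5)
  0110  (6)
  0110  (6)
  ----
  1010  (10)

10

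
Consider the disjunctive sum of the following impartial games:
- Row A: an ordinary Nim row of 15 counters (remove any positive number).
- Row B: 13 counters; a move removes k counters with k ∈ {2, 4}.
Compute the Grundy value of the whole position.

15

Row A is a plain Nim row of size 15, so its Grundy value is 15.
For row B, compute g(0), g(1), … with moves {2, 4}:
g(0) = mex{} = 0
g(1) = mex{} = 0
g(2) = mex{0} = 1
g(3) = mex{0} = 1
g(4) = mex{0,1} = 2
g(5) = mex{0,1} = 2
g(6) = mex{1,2} = 0
g(7) = mex{1,2} = 0
g(8) = mex{0,2} = 1
g(9) = mex{0,2} = 1
g(10) = mex{0,1} = 2
g(11) = mex{0,1} = 2
g(12) = mex{1,2} = 0
g(13) = mex{1,2} = 0
So g(13) = 0.
By the Sprague-Grundy theorem, the Grundy value of a sum of independent games is the XOR of the component values.
Combined value = 15 XOR 0 = 15.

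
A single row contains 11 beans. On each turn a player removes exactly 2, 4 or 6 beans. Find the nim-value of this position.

1

Build the Grundy sequence with g(k) = mex{g(k−s) : s ∈ {2, 4, 6}, s ≤ k}:
k:     0  1  2  3  4  5  6  7  8  9 10 11
g(k):  0  0  1  1  2  2  3  3  0  0  1  1
So g(11) = 1.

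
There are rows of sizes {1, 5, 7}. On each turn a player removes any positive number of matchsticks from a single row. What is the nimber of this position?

3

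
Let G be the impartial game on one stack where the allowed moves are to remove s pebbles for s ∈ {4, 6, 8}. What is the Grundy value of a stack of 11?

Compute g(0), g(1), … for moves {4, 6, 8}:
g(0) = mex{} = 0
g(1) = mex{} = 0
g(2) = mex{} = 0
g(3) = mex{} = 0
g(4) = mex{0} = 1
g(5) = mex{0} = 1
g(6) = mex{0} = 1
g(7) = mex{0} = 1
g(8) = mex{0,1} = 2
g(9) = mex{0,1} = 2
g(10) = mex{0,1} = 2
g(11) = mex{0,1} = 2
So g(11) = 2.

2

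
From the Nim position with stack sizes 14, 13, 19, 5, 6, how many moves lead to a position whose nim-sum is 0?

1

Bitwise XOR of the heap sizes:
  01110  (14)
  01101  (13)
  10011  (19)
  00101  (5)
  00110  (6)
  -----
  10011  (19)
The overall nim-sum is X = 19. A stack of size p has a winning move iff p XOR X < p (reduce it to p XOR X).
  14: 14 XOR 19 = 29 ≥ 14 — no move.
  13: 13 XOR 19 = 30 ≥ 13 — no move.
  19: 19 XOR 19 = 0 < 19 — winning move (to 0).
  5: 5 XOR 19 = 22 ≥ 5 — no move.
  6: 6 XOR 19 = 21 ≥ 6 — no move.
That gives 1 winning move.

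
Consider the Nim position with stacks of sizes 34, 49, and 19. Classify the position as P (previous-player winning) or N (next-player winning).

P-position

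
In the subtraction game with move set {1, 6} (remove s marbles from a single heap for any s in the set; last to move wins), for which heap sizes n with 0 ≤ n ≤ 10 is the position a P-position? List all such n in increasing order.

Build the Grundy sequence with g(k) = mex{g(k−s) : s ∈ {1, 6}, s ≤ k}:
k:     0  1  2  3  4  5  6  7  8  9 10
g(k):  0  1  0  1  0  1  2  0  1  0  1
The P-positions (g = 0) in 0..10 are 0, 2, 4, 7, 9.

0, 2, 4, 7, 9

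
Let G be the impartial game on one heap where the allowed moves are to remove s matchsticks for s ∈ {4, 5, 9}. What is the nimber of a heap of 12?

3

Build the Grundy sequence with g(k) = mex{g(k−s) : s ∈ {4, 5, 9}, s ≤ k}:
k:     0  1  2  3  4  5  6  7  8  9 10 11 12
g(k):  0  0  0  0  1  1  1  1  2  2  2  2  3
So g(12) = 3.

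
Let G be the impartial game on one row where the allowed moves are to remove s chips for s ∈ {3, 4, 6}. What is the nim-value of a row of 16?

2

Build the Grundy sequence with g(k) = mex{g(k−s) : s ∈ {3, 4, 6}, s ≤ k}:
k:     0  1  2  3  4  5  6  7  8  9 10 11 12 13 14 15 16
g(k):  0  0  0  1  1  1  2  2  2  0  0  0  1  1  1  2  2
So g(16) = 2.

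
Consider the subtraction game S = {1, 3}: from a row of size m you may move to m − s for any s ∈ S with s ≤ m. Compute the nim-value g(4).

0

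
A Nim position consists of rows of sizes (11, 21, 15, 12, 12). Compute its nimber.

Nim-sum: 11 ^ 21 ^ 15 ^ 12 ^ 12 = 17.

17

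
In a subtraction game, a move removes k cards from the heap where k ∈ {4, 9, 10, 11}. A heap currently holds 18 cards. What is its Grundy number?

4

Compute g(0), g(1), … for moves {4, 9, 10, 11}:
k:     0  1  2  3  4  5  6  7  8  9 10 11 12 13 14 15 16 17 18
g(k):  0  0  0  0  1  1  1  1  0  2  2  2  1  3  3  0  0  2  4
So g(18) = 4.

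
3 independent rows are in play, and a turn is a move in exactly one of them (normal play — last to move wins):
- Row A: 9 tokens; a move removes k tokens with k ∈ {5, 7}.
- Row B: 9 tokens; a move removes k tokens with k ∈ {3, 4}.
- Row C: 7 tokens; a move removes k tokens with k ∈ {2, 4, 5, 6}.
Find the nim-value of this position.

2

Grundy values for row A (subtraction set {5, 7}):
k:     0  1  2  3  4  5  6  7  8  9
g(k):  0  0  0  0  0  1  1  1  1  1
So g(9) = 1.
Build the Grundy sequence for row B with g(k) = mex{g(k−s) : s ∈ {3, 4}, s ≤ k}:
k:     0  1  2  3  4  5  6  7  8  9
g(k):  0  0  0  1  1  1  2  0  0  0
So g(9) = 0.
Build the Grundy sequence for row C with g(k) = mex{g(k−s) : s ∈ {2, 4, 5, 6}, s ≤ k}:
k:     0  1  2  3  4  5  6  7
g(k):  0  0  1  1  2  2  3  3
So g(7) = 3.
By the Sprague-Grundy theorem, the Grundy value of a sum of independent games is the XOR of the component values.
Combined value = 1 ⊕ 0 ⊕ 3 = 2.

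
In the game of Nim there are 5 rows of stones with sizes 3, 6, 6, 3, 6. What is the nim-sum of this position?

6

Write each in binary and XOR column by column:
  011  (3)
  110  (6)
  110  (6)
  011  (3)
  110  (6)
  ---
  110  (6)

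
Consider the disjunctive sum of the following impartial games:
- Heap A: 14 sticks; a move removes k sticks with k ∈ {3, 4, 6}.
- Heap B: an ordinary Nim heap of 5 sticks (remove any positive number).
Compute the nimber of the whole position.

4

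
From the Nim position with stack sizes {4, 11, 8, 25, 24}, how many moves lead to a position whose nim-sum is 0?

1

Nim-sum: 4 ^ 11 ^ 8 ^ 25 ^ 24 = 6.
The overall nim-sum is X = 6. A stack of size p has a winning move iff p XOR X < p (reduce it to p XOR X).
  4: 4 XOR 6 = 2 < 4 — winning move (to 2).
  11: 11 XOR 6 = 13 ≥ 11 — no move.
  8: 8 XOR 6 = 14 ≥ 8 — no move.
  25: 25 XOR 6 = 31 ≥ 25 — no move.
  24: 24 XOR 6 = 30 ≥ 24 — no move.
That gives 1 winning move.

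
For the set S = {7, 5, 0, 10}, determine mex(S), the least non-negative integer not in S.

1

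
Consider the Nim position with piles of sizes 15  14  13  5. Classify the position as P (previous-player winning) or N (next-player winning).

N-position

Compute the nim-sum pairwise:
15 ⊕ 14 = 1
1 ⊕ 13 = 12
12 ⊕ 5 = 9
The nim-sum is 9 ≠ 0, so this is an N-position: the player to move can win.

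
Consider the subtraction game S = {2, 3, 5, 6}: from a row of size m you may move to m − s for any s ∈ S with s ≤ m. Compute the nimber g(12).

Build the Grundy sequence with g(k) = mex{g(k−s) : s ∈ {2, 3, 5, 6}, s ≤ k}:
g(0) = mex{} = 0
g(1) = mex{} = 0
g(2) = mex{0} = 1
g(3) = mex{0} = 1
g(4) = mex{0,1} = 2
g(5) = mex{0,1} = 2
g(6) = mex{0,1,2} = 3
g(7) = mex{0,1,2} = 3
g(8) = mex{1,2,3} = 0
g(9) = mex{1,2,3} = 0
g(10) = mex{0,2,3} = 1
g(11) = mex{0,2,3} = 1
g(12) = mex{0,1,3} = 2
So g(12) = 2.

2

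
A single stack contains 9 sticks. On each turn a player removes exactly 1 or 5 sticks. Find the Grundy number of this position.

1

Build the Grundy sequence with g(k) = mex{g(k−s) : s ∈ {1, 5}, s ≤ k}:
k:     0  1  2  3  4  5  6  7  8  9
g(k):  0  1  0  1  0  1  0  1  0  1
So g(9) = 1.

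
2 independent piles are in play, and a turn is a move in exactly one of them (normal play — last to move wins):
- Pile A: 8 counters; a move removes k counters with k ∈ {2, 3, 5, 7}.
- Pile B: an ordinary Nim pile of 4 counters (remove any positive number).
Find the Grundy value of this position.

0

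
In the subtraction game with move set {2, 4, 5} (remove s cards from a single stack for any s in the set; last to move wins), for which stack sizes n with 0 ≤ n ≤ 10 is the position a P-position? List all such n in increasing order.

0, 1, 7, 8

Compute g(0), g(1), … for moves {2, 4, 5}:
g(0) = mex{} = 0
g(1) = mex{} = 0
g(2) = mex{0} = 1
g(3) = mex{0} = 1
g(4) = mex{0,1} = 2
g(5) = mex{0,1} = 2
g(6) = mex{0,1,2} = 3
g(7) = mex{1,2} = 0
g(8) = mex{1,2,3} = 0
g(9) = mex{0,2} = 1
g(10) = mex{0,2,3} = 1
The P-positions (g = 0) in 0..10 are 0, 1, 7, 8.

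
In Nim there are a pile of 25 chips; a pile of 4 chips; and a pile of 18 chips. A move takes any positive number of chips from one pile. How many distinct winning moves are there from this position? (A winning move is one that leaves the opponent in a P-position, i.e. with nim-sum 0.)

1

Compute the nim-sum pairwise:
25 ⊕ 4 = 29
29 ⊕ 18 = 15
The overall nim-sum is X = 15. A pile of size p has a winning move iff p XOR X < p (reduce it to p XOR X).
  25: 25 XOR 15 = 22 < 25 — winning move (to 22).
  4: 4 XOR 15 = 11 ≥ 4 — no move.
  18: 18 XOR 15 = 29 ≥ 18 — no move.
That gives 1 winning move.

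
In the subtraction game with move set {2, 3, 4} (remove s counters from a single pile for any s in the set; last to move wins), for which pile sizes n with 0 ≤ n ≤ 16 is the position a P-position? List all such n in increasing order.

Build the Grundy sequence with g(k) = mex{g(k−s) : s ∈ {2, 3, 4}, s ≤ k}:
k:     0  1  2  3  4  5  6  7  8  9 10 11 12 13 14 15 16
g(k):  0  0  1  1  2  2  0  0  1  1  2  2  0  0  1  1  2
The P-positions (g = 0) in 0..16 are 0, 1, 6, 7, 12, 13.

0, 1, 6, 7, 12, 13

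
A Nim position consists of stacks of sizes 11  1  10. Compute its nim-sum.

0

Compute the nim-sum pairwise:
11 ⊕ 1 = 10
10 ⊕ 10 = 0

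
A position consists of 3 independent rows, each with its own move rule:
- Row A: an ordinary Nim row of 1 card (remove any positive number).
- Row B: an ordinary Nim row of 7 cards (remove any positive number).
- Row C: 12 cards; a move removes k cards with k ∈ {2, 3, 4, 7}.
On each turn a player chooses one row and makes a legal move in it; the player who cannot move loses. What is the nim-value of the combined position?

Row A is a plain Nim row of size 1, so its Grundy value is 1.
Row B is a plain Nim row of size 7, so its Grundy value is 7.
Build the Grundy sequence for row C with g(k) = mex{g(k−s) : s ∈ {2, 3, 4, 7}, s ≤ k}:
g(0) = mex{} = 0
g(1) = mex{} = 0
g(2) = mex{0} = 1
g(3) = mex{0} = 1
g(4) = mex{0,1} = 2
g(5) = mex{0,1} = 2
g(6) = mex{1,2} = 0
g(7) = mex{0,1,2} = 3
g(8) = mex{0,2} = 1
g(9) = mex{0,1,2,3} = 4
g(10) = mex{0,1,3} = 2
g(11) = mex{1,2,3,4} = 0
g(12) = mex{1,2,4} = 0
So g(12) = 0.
By the Sprague-Grundy theorem, the Grundy value of a sum of independent games is the XOR of the component values.
Combined value = 1 ⊕ 7 ⊕ 0 = 6.

6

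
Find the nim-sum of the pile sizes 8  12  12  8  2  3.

1

Compute the nim-sum pairwise:
8 ⊕ 12 = 4
4 ⊕ 12 = 8
8 ⊕ 8 = 0
0 ⊕ 2 = 2
2 ⊕ 3 = 1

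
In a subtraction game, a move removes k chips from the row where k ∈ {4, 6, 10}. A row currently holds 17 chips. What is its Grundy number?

0

Compute g(0), g(1), … for moves {4, 6, 10}:
k:     0  1  2  3  4  5  6  7  8  9 10 11 12 13 14 15 16 17
g(k):  0  0  0  0  1  1  1  1  2  2  2  2  3  3  0  0  0  0
So g(17) = 0.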